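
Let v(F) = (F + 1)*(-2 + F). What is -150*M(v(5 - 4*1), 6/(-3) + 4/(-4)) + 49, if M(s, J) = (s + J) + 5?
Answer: 49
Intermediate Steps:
v(F) = (1 + F)*(-2 + F)
M(s, J) = 5 + J + s (M(s, J) = (J + s) + 5 = 5 + J + s)
-150*M(v(5 - 4*1), 6/(-3) + 4/(-4)) + 49 = -150*(5 + (6/(-3) + 4/(-4)) + (-2 + (5 - 4*1)² - (5 - 4*1))) + 49 = -150*(5 + (6*(-⅓) + 4*(-¼)) + (-2 + (5 - 4)² - (5 - 4))) + 49 = -150*(5 + (-2 - 1) + (-2 + 1² - 1*1)) + 49 = -150*(5 - 3 + (-2 + 1 - 1)) + 49 = -150*(5 - 3 - 2) + 49 = -150*0 + 49 = 0 + 49 = 49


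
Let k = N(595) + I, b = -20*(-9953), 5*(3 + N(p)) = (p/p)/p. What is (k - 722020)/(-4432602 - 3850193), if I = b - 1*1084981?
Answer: 4783633399/24641315125 ≈ 0.19413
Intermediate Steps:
N(p) = -3 + 1/(5*p) (N(p) = -3 + ((p/p)/p)/5 = -3 + (1/p)/5 = -3 + 1/(5*p))
b = 199060
I = -885921 (I = 199060 - 1*1084981 = 199060 - 1084981 = -885921)
k = -2635623899/2975 (k = (-3 + (⅕)/595) - 885921 = (-3 + (⅕)*(1/595)) - 885921 = (-3 + 1/2975) - 885921 = -8924/2975 - 885921 = -2635623899/2975 ≈ -8.8592e+5)
(k - 722020)/(-4432602 - 3850193) = (-2635623899/2975 - 722020)/(-4432602 - 3850193) = -4783633399/2975/(-8282795) = -4783633399/2975*(-1/8282795) = 4783633399/24641315125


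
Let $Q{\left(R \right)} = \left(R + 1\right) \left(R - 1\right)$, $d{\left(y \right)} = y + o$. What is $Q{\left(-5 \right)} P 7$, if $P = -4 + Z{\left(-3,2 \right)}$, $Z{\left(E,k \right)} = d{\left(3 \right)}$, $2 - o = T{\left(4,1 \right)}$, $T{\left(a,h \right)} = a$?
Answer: $-504$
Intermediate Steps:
$o = -2$ ($o = 2 - 4 = -2$)
$d{\left(y \right)} = -2 + y$ ($d{\left(y \right)} = y - 2 = -2 + y$)
$Z{\left(E,k \right)} = 1$ ($Z{\left(E,k \right)} = -2 + 3 = 1$)
$Q{\left(R \right)} = \left(1 + R\right) \left(-1 + R\right)$
$P = -3$ ($P = -4 + 1 = -3$)
$Q{\left(-5 \right)} P 7 = \left(-1 + \left(-5\right)^{2}\right) \left(-3\right) 7 = \left(-1 + 25\right) \left(-3\right) 7 = 24 \left(-3\right) 7 = \left(-72\right) 7 = -504$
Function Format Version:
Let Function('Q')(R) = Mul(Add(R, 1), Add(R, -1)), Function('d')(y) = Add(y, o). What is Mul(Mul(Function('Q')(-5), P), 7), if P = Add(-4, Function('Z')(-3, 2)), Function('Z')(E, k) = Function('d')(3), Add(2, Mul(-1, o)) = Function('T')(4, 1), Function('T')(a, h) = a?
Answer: -504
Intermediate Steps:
o = -2 (o = Add(2, Mul(-1, 4)) = Add(2, -4) = -2)
Function('d')(y) = Add(-2, y) (Function('d')(y) = Add(y, -2) = Add(-2, y))
Function('Z')(E, k) = 1 (Function('Z')(E, k) = Add(-2, 3) = 1)
Function('Q')(R) = Mul(Add(1, R), Add(-1, R))
P = -3 (P = Add(-4, 1) = -3)
Mul(Mul(Function('Q')(-5), P), 7) = Mul(Mul(Add(-1, Pow(-5, 2)), -3), 7) = Mul(Mul(Add(-1, 25), -3), 7) = Mul(Mul(24, -3), 7) = Mul(-72, 7) = -504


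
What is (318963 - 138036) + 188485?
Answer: 369412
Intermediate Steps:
(318963 - 138036) + 188485 = 180927 + 188485 = 369412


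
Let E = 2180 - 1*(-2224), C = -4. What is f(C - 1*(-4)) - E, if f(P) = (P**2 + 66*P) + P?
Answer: -4404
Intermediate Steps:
f(P) = P**2 + 67*P
E = 4404 (E = 2180 + 2224 = 4404)
f(C - 1*(-4)) - E = (-4 - 1*(-4))*(67 + (-4 - 1*(-4))) - 1*4404 = (-4 + 4)*(67 + (-4 + 4)) - 4404 = 0*(67 + 0) - 4404 = 0*67 - 4404 = 0 - 4404 = -4404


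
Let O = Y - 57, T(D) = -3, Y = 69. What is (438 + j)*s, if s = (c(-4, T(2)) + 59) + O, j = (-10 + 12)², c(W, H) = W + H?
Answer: 28288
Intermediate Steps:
c(W, H) = H + W
j = 4 (j = 2² = 4)
O = 12 (O = 69 - 57 = 12)
s = 64 (s = ((-3 - 4) + 59) + 12 = (-7 + 59) + 12 = 52 + 12 = 64)
(438 + j)*s = (438 + 4)*64 = 442*64 = 28288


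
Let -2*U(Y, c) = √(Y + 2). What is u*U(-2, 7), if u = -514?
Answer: 0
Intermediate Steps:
U(Y, c) = -√(2 + Y)/2 (U(Y, c) = -√(Y + 2)/2 = -√(2 + Y)/2)
u*U(-2, 7) = -(-257)*√(2 - 2) = -(-257)*√0 = -(-257)*0 = -514*0 = 0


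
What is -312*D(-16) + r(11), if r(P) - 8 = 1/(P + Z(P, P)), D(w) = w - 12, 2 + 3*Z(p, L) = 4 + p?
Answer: 402227/46 ≈ 8744.1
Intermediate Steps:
Z(p, L) = ⅔ + p/3 (Z(p, L) = -⅔ + (4 + p)/3 = -⅔ + (4/3 + p/3) = ⅔ + p/3)
D(w) = -12 + w
r(P) = 8 + 1/(⅔ + 4*P/3) (r(P) = 8 + 1/(P + (⅔ + P/3)) = 8 + 1/(⅔ + 4*P/3))
-312*D(-16) + r(11) = -312*(-12 - 16) + (19 + 32*11)/(2*(1 + 2*11)) = -312*(-28) + (19 + 352)/(2*(1 + 22)) = 8736 + (½)*371/23 = 8736 + (½)*(1/23)*371 = 8736 + 371/46 = 402227/46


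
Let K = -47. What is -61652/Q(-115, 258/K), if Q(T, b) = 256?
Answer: -15413/64 ≈ -240.83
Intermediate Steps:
-61652/Q(-115, 258/K) = -61652/256 = -61652*1/256 = -15413/64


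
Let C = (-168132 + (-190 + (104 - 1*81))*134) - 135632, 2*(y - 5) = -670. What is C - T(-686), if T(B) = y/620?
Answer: -20220771/62 ≈ -3.2614e+5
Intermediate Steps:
y = -330 (y = 5 + (1/2)*(-670) = 5 - 335 = -330)
C = -326142 (C = (-168132 + (-190 + (104 - 81))*134) - 135632 = (-168132 + (-190 + 23)*134) - 135632 = (-168132 - 167*134) - 135632 = (-168132 - 22378) - 135632 = -190510 - 135632 = -326142)
T(B) = -33/62 (T(B) = -330/620 = -330*1/620 = -33/62)
C - T(-686) = -326142 - 1*(-33/62) = -326142 + 33/62 = -20220771/62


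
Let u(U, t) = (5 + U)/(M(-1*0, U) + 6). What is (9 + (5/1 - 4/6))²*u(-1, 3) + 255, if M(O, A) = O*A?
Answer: 10085/27 ≈ 373.52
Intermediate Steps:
M(O, A) = A*O
u(U, t) = ⅚ + U/6 (u(U, t) = (5 + U)/(U*(-1*0) + 6) = (5 + U)/(U*0 + 6) = (5 + U)/(0 + 6) = (5 + U)/6 = (5 + U)*(⅙) = ⅚ + U/6)
(9 + (5/1 - 4/6))²*u(-1, 3) + 255 = (9 + (5/1 - 4/6))²*(⅚ + (⅙)*(-1)) + 255 = (9 + (5*1 - 4*⅙))²*(⅚ - ⅙) + 255 = (9 + (5 - ⅔))²*(⅔) + 255 = (9 + 13/3)²*(⅔) + 255 = (40/3)²*(⅔) + 255 = (1600/9)*(⅔) + 255 = 3200/27 + 255 = 10085/27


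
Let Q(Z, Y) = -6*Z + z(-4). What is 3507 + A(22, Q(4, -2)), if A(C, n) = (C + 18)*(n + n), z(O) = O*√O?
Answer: 1587 - 640*I ≈ 1587.0 - 640.0*I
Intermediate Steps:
z(O) = O^(3/2)
Q(Z, Y) = -8*I - 6*Z (Q(Z, Y) = -6*Z + (-4)^(3/2) = -6*Z - 8*I = -8*I - 6*Z)
A(C, n) = 2*n*(18 + C) (A(C, n) = (18 + C)*(2*n) = 2*n*(18 + C))
3507 + A(22, Q(4, -2)) = 3507 + 2*(-8*I - 6*4)*(18 + 22) = 3507 + 2*(-8*I - 24)*40 = 3507 + 2*(-24 - 8*I)*40 = 3507 + (-1920 - 640*I) = 1587 - 640*I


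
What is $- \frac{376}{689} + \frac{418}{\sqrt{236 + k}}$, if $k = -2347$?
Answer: $- \frac{376}{689} - \frac{418 i \sqrt{2111}}{2111} \approx -0.54572 - 9.0977 i$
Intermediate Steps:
$- \frac{376}{689} + \frac{418}{\sqrt{236 + k}} = - \frac{376}{689} + \frac{418}{\sqrt{236 - 2347}} = \left(-376\right) \frac{1}{689} + \frac{418}{\sqrt{-2111}} = - \frac{376}{689} + \frac{418}{i \sqrt{2111}} = - \frac{376}{689} + 418 \left(- \frac{i \sqrt{2111}}{2111}\right) = - \frac{376}{689} - \frac{418 i \sqrt{2111}}{2111}$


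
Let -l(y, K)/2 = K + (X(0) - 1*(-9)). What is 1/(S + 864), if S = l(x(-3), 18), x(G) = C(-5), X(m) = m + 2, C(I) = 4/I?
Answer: 1/806 ≈ 0.0012407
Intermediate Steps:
X(m) = 2 + m
x(G) = -⅘ (x(G) = 4/(-5) = 4*(-⅕) = -⅘)
l(y, K) = -22 - 2*K (l(y, K) = -2*(K + ((2 + 0) - 1*(-9))) = -2*(K + (2 + 9)) = -2*(K + 11) = -2*(11 + K) = -22 - 2*K)
S = -58 (S = -22 - 2*18 = -22 - 36 = -58)
1/(S + 864) = 1/(-58 + 864) = 1/806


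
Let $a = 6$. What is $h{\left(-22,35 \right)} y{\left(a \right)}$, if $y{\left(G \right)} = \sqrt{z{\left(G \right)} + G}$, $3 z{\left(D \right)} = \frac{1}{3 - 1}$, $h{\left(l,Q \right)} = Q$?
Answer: $\frac{35 \sqrt{222}}{6} \approx 86.915$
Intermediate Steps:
$z{\left(D \right)} = \frac{1}{6}$ ($z{\left(D \right)} = \frac{1}{3 \left(3 - 1\right)} = \frac{1}{3 \cdot 2} = \frac{1}{3} \cdot \frac{1}{2} = \frac{1}{6}$)
$y{\left(G \right)} = \sqrt{\frac{1}{6} + G}$
$h{\left(-22,35 \right)} y{\left(a \right)} = 35 \frac{\sqrt{6 + 36 \cdot 6}}{6} = 35 \frac{\sqrt{6 + 216}}{6} = 35 \frac{\sqrt{222}}{6} = \frac{35 \sqrt{222}}{6}$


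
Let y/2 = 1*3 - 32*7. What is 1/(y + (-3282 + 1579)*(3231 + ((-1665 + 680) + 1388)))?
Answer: -1/6189144 ≈ -1.6157e-7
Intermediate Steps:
y = -442 (y = 2*(1*3 - 32*7) = 2*(3 - 224) = 2*(-221) = -442)
1/(y + (-3282 + 1579)*(3231 + ((-1665 + 680) + 1388))) = 1/(-442 + (-3282 + 1579)*(3231 + ((-1665 + 680) + 1388))) = 1/(-442 - 1703*(3231 + (-985 + 1388))) = 1/(-442 - 1703*(3231 + 403)) = 1/(-442 - 1703*3634) = 1/(-442 - 6188702) = 1/(-6189144) = -1/6189144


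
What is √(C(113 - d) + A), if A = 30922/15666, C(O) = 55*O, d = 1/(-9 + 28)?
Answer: √137638595265423/148827 ≈ 78.829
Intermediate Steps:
d = 1/19 ≈ 0.052632
A = 15461/7833 (A = 30922*(1/15666) = 15461/7833 ≈ 1.9738)
√(C(113 - d) + A) = √(55*(113 - 1*1/19) + 15461/7833) = √(55*(113 - 1/19) + 15461/7833) = √(55*(2146/19) + 15461/7833) = √(118030/19 + 15461/7833) = √(924822749/148827) = √137638595265423/148827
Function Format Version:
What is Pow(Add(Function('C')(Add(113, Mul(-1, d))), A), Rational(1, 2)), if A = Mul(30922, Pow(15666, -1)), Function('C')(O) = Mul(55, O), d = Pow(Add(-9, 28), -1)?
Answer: Mul(Rational(1, 148827), Pow(137638595265423, Rational(1, 2))) ≈ 78.829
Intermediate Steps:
d = Rational(1, 19) (d = Pow(19, -1) = Rational(1, 19) ≈ 0.052632)
A = Rational(15461, 7833) (A = Mul(30922, Rational(1, 15666)) = Rational(15461, 7833) ≈ 1.9738)
Pow(Add(Function('C')(Add(113, Mul(-1, d))), A), Rational(1, 2)) = Pow(Add(Mul(55, Add(113, Mul(-1, Rational(1, 19)))), Rational(15461, 7833)), Rational(1, 2)) = Pow(Add(Mul(55, Add(113, Rational(-1, 19))), Rational(15461, 7833)), Rational(1, 2)) = Pow(Add(Mul(55, Rational(2146, 19)), Rational(15461, 7833)), Rational(1, 2)) = Pow(Add(Rational(118030, 19), Rational(15461, 7833)), Rational(1, 2)) = Pow(Rational(924822749, 148827), Rational(1, 2)) = Mul(Rational(1, 148827), Pow(137638595265423, Rational(1, 2)))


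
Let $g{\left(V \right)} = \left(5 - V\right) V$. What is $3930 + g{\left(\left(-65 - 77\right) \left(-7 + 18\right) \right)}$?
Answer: $-2443724$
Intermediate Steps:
$g{\left(V \right)} = V \left(5 - V\right)$
$3930 + g{\left(\left(-65 - 77\right) \left(-7 + 18\right) \right)} = 3930 + \left(-65 - 77\right) \left(-7 + 18\right) \left(5 - \left(-65 - 77\right) \left(-7 + 18\right)\right) = 3930 + \left(-142\right) 11 \left(5 - \left(-142\right) 11\right) = 3930 - 1562 \left(5 - -1562\right) = 3930 - 1562 \left(5 + 1562\right) = 3930 - 2447654 = -2443724$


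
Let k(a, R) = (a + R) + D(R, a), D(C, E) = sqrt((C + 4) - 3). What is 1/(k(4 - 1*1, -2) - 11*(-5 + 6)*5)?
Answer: -54/2917 - I/2917 ≈ -0.018512 - 0.00034282*I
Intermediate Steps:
D(C, E) = sqrt(1 + C) (D(C, E) = sqrt((4 + C) - 3) = sqrt(1 + C))
k(a, R) = R + a + sqrt(1 + R) (k(a, R) = (a + R) + sqrt(1 + R) = (R + a) + sqrt(1 + R) = R + a + sqrt(1 + R))
1/(k(4 - 1*1, -2) - 11*(-5 + 6)*5) = 1/((-2 + (4 - 1*1) + sqrt(1 - 2)) - 11*(-5 + 6)*5) = 1/((-2 + (4 - 1) + sqrt(-1)) - 11*5) = 1/((-2 + 3 + I) - 11*5) = 1/((1 + I) - 55) = 1/(-54 + I) = (-54 - I)/2917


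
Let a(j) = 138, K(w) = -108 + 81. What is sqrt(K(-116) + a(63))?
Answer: sqrt(111) ≈ 10.536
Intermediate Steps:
K(w) = -27
sqrt(K(-116) + a(63)) = sqrt(-27 + 138) = sqrt(111)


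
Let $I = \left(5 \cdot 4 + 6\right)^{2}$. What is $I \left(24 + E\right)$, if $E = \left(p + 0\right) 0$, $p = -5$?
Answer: $16224$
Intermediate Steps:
$I = 676$ ($I = \left(20 + 6\right)^{2} = 26^{2} = 676$)
$E = 0$ ($E = \left(-5 + 0\right) 0 = \left(-5\right) 0 = 0$)
$I \left(24 + E\right) = 676 \left(24 + 0\right) = 676 \cdot 24 = 16224$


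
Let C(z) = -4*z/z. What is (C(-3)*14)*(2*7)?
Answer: -784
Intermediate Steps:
C(z) = -4 (C(z) = -4*1 = -4)
(C(-3)*14)*(2*7) = (-4*14)*(2*7) = -56*14 = -784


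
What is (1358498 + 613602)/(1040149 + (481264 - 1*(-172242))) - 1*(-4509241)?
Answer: 1527420107591/338731 ≈ 4.5092e+6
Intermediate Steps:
(1358498 + 613602)/(1040149 + (481264 - 1*(-172242))) - 1*(-4509241) = 1972100/(1040149 + (481264 + 172242)) + 4509241 = 1972100/(1040149 + 653506) + 4509241 = 1972100/1693655 + 4509241 = 1972100*(1/1693655) + 4509241 = 394420/338731 + 4509241 = 1527420107591/338731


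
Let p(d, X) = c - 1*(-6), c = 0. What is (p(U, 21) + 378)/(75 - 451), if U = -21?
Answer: -48/47 ≈ -1.0213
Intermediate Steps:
p(d, X) = 6 (p(d, X) = 0 - 1*(-6) = 0 + 6 = 6)
(p(U, 21) + 378)/(75 - 451) = (6 + 378)/(75 - 451) = 384/(-376) = 384*(-1/376) = -48/47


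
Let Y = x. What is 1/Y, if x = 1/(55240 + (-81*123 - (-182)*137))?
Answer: 70211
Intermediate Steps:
x = 1/70211 (x = 1/(55240 + (-9963 - 1*(-24934))) = 1/(55240 + (-9963 + 24934)) = 1/(55240 + 14971) = 1/70211 ≈ 1.4243e-5)
Y = 1/70211 ≈ 1.4243e-5
1/Y = 1/(1/70211) = 70211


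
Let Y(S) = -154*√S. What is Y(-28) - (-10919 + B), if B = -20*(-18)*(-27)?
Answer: 20639 - 308*I*√7 ≈ 20639.0 - 814.89*I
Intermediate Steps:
B = -9720 (B = 360*(-27) = -9720)
Y(-28) - (-10919 + B) = -308*I*√7 - (-10919 - 9720) = -308*I*√7 - 1*(-20639) = -308*I*√7 + 20639 = 20639 - 308*I*√7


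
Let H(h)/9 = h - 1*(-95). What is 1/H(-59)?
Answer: 1/324 ≈ 0.0030864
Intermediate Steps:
H(h) = 855 + 9*h (H(h) = 9*(h - 1*(-95)) = 9*(h + 95) = 9*(95 + h) = 855 + 9*h)
1/H(-59) = 1/(855 + 9*(-59)) = 1/(855 - 531) = 1/324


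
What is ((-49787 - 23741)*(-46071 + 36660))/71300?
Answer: 172993002/17825 ≈ 9705.1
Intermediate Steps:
((-49787 - 23741)*(-46071 + 36660))/71300 = -73528*(-9411)*(1/71300) = 691972008*(1/71300) = 172993002/17825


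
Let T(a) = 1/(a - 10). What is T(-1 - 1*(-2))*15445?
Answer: -15445/9 ≈ -1716.1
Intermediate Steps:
T(a) = 1/(-10 + a)
T(-1 - 1*(-2))*15445 = 15445/(-10 + (-1 - 1*(-2))) = 15445/(-10 + (-1 + 2)) = 15445/(-10 + 1) = 15445/(-9) = -⅑*15445 = -15445/9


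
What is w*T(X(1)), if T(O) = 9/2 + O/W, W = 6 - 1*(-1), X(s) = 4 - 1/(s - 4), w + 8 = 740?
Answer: 26230/7 ≈ 3747.1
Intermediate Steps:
w = 732 (w = -8 + 740 = 732)
X(s) = 4 - 1/(-4 + s)
W = 7 (W = 6 + 1 = 7)
T(O) = 9/2 + O/7
w*T(X(1)) = 732*(9/2 + ((-17 + 4*1)/(-4 + 1))/7) = 732*(9/2 + ((-17 + 4)/(-3))/7) = 732*(9/2 + (-⅓*(-13))/7) = 732*(9/2 + (⅐)*(13/3)) = 732*(9/2 + 13/21) = 732*(215/42) = 26230/7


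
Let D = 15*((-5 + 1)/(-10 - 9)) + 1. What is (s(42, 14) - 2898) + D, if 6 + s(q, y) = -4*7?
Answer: -55629/19 ≈ -2927.8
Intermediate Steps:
s(q, y) = -34 (s(q, y) = -6 - 4*7 = -6 - 28 = -34)
D = 79/19 (D = 15*(-4/(-19)) + 1 = 15*(-4*(-1/19)) + 1 = 15*(4/19) + 1 = 60/19 + 1 = 79/19 ≈ 4.1579)
(s(42, 14) - 2898) + D = (-34 - 2898) + 79/19 = -2932 + 79/19 = -55629/19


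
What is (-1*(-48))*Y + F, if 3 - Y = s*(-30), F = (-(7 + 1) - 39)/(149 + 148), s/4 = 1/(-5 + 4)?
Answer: -1667999/297 ≈ -5616.2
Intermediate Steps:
s = -4 (s = 4/(-5 + 4) = 4/(-1) = 4*(-1) = -4)
F = -47/297 (F = (-1*8 - 39)/297 = (-8 - 39)*(1/297) = -47*1/297 = -47/297 ≈ -0.15825)
Y = -117 (Y = 3 - (-4)*(-30) = 3 - 1*120 = 3 - 120 = -117)
(-1*(-48))*Y + F = -1*(-48)*(-117) - 47/297 = 48*(-117) - 47/297 = -5616 - 47/297 = -1667999/297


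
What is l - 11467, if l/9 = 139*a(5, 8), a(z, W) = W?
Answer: -1459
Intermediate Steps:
l = 10008 (l = 9*(139*8) = 9*1112 = 10008)
l - 11467 = 10008 - 11467 = -1459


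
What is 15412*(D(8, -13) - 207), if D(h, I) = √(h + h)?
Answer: -3128636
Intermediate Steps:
D(h, I) = √2*√h (D(h, I) = √(2*h) = √2*√h)
15412*(D(8, -13) - 207) = 15412*(√2*√8 - 207) = 15412*(√2*(2*√2) - 207) = 15412*(4 - 207) = 15412*(-203) = -3128636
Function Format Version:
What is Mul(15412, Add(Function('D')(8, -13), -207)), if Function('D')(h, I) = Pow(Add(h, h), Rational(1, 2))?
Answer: -3128636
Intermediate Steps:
Function('D')(h, I) = Mul(Pow(2, Rational(1, 2)), Pow(h, Rational(1, 2))) (Function('D')(h, I) = Pow(Mul(2, h), Rational(1, 2)) = Mul(Pow(2, Rational(1, 2)), Pow(h, Rational(1, 2))))
Mul(15412, Add(Function('D')(8, -13), -207)) = Mul(15412, Add(Mul(Pow(2, Rational(1, 2)), Pow(8, Rational(1, 2))), -207)) = Mul(15412, Add(Mul(Pow(2, Rational(1, 2)), Mul(2, Pow(2, Rational(1, 2)))), -207)) = Mul(15412, Add(4, -207)) = Mul(15412, -203) = -3128636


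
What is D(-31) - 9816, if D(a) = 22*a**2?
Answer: 11326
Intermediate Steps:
D(-31) - 9816 = 22*(-31)**2 - 9816 = 22*961 - 9816 = 21142 - 9816 = 11326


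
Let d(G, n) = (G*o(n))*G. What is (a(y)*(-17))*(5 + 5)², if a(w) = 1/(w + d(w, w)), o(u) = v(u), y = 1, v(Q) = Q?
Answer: -850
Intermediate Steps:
o(u) = u
d(G, n) = n*G² (d(G, n) = (G*n)*G = n*G²)
a(w) = 1/(w + w³) (a(w) = 1/(w + w*w²) = 1/(w + w³))
(a(y)*(-17))*(5 + 5)² = (-17/(1 + 1³))*(5 + 5)² = (-17/(1 + 1))*10² = (-17/2)*100 = ((½)*(-17))*100 = -17/2*100 = -850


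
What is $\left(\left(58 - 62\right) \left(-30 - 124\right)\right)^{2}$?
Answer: $379456$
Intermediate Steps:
$\left(\left(58 - 62\right) \left(-30 - 124\right)\right)^{2} = \left(\left(-4\right) \left(-154\right)\right)^{2} = 616^{2} = 379456$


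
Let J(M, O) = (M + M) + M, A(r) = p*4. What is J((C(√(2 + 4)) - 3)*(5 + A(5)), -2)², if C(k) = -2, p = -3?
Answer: 11025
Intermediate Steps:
A(r) = -12 (A(r) = -3*4 = -12)
J(M, O) = 3*M (J(M, O) = 2*M + M = 3*M)
J((C(√(2 + 4)) - 3)*(5 + A(5)), -2)² = (3*((-2 - 3)*(5 - 12)))² = (3*(-5*(-7)))² = (3*35)² = 105² = 11025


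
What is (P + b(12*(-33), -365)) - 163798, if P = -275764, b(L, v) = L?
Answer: -439958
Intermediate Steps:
(P + b(12*(-33), -365)) - 163798 = (-275764 + 12*(-33)) - 163798 = (-275764 - 396) - 163798 = -276160 - 163798 = -439958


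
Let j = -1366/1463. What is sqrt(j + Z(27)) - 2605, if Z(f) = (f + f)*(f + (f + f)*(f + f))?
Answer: -2605 + 4*sqrt(21259357735)/1463 ≈ -2206.4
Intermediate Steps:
Z(f) = 2*f*(f + 4*f**2) (Z(f) = (2*f)*(f + (2*f)*(2*f)) = (2*f)*(f + 4*f**2) = 2*f*(f + 4*f**2))
j = -1366/1463 (j = -1366*1/1463 = -1366/1463 ≈ -0.93370)
sqrt(j + Z(27)) - 2605 = sqrt(-1366/1463 + 27**2*(2 + 8*27)) - 2605 = sqrt(-1366/1463 + 729*(2 + 216)) - 2605 = sqrt(-1366/1463 + 729*218) - 2605 = sqrt(-1366/1463 + 158922) - 2605 = sqrt(232501520/1463) - 2605 = 4*sqrt(21259357735)/1463 - 2605 = -2605 + 4*sqrt(21259357735)/1463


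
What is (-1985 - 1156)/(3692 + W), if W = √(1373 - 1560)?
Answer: -11596572/13631051 + 3141*I*√187/13631051 ≈ -0.85075 + 0.0031511*I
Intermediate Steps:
W = I*√187 (W = √(-187) = I*√187 ≈ 13.675*I)
(-1985 - 1156)/(3692 + W) = (-1985 - 1156)/(3692 + I*√187) = -3141/(3692 + I*√187)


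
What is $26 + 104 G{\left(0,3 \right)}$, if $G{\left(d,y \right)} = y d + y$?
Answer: $338$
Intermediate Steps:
$G{\left(d,y \right)} = y + d y$ ($G{\left(d,y \right)} = d y + y = y + d y$)
$26 + 104 G{\left(0,3 \right)} = 26 + 104 \cdot 3 \left(1 + 0\right) = 26 + 104 \cdot 3 \cdot 1 = 26 + 104 \cdot 3 = 26 + 312 = 338$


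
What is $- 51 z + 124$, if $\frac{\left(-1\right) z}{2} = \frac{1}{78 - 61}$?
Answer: $130$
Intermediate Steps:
$z = - \frac{2}{17}$ ($z = - \frac{2}{78 - 61} = - \frac{2}{17} \approx -0.11765$)
$- 51 z + 124 = \left(-51\right) \left(- \frac{2}{17}\right) + 124 = 6 + 124 = 130$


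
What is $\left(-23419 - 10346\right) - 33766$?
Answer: $-67531$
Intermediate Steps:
$\left(-23419 - 10346\right) - 33766 = -33765 - 33766 = -67531$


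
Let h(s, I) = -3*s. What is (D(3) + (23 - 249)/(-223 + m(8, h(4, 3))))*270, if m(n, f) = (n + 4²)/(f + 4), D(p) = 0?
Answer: 270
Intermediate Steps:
m(n, f) = (16 + n)/(4 + f) (m(n, f) = (n + 16)/(4 + f) = (16 + n)/(4 + f))
(D(3) + (23 - 249)/(-223 + m(8, h(4, 3))))*270 = (0 + (23 - 249)/(-223 + (16 + 8)/(4 - 3*4)))*270 = (0 - 226/(-223 + 24/(4 - 12)))*270 = (0 - 226/(-223 + 24/(-8)))*270 = (0 - 226/(-223 - ⅛*24))*270 = (0 - 226/(-223 - 3))*270 = (0 - 226/(-226))*270 = (0 - 226*(-1/226))*270 = (0 + 1)*270 = 1*270 = 270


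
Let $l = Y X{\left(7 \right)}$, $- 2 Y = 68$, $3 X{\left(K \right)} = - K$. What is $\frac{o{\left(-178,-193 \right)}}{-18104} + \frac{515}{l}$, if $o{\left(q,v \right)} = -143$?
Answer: $\frac{14002357}{2154376} \approx 6.4995$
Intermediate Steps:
$X{\left(K \right)} = - \frac{K}{3}$ ($X{\left(K \right)} = \frac{\left(-1\right) K}{3} = - \frac{K}{3}$)
$Y = -34$ ($Y = \left(- \frac{1}{2}\right) 68 = -34$)
$l = \frac{238}{3}$ ($l = - 34 \left(\left(- \frac{1}{3}\right) 7\right) = \left(-34\right) \left(- \frac{7}{3}\right) = \frac{238}{3} \approx 79.333$)
$\frac{o{\left(-178,-193 \right)}}{-18104} + \frac{515}{l} = - \frac{143}{-18104} + \frac{515}{\frac{238}{3}} = \left(-143\right) \left(- \frac{1}{18104}\right) + 515 \cdot \frac{3}{238} = \frac{143}{18104} + \frac{1545}{238} = \frac{14002357}{2154376}$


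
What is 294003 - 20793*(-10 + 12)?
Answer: 252417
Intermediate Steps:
294003 - 20793*(-10 + 12) = 294003 - 20793*2 = 294003 - 41586 = 252417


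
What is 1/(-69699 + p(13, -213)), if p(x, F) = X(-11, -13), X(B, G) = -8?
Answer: -1/69707 ≈ -1.4346e-5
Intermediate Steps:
p(x, F) = -8
1/(-69699 + p(13, -213)) = 1/(-69699 - 8) = 1/(-69707) = -1/69707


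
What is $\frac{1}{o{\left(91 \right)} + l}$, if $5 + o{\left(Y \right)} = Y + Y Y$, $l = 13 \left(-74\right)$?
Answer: $\frac{1}{7405} \approx 0.00013504$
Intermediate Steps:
$l = -962$
$o{\left(Y \right)} = -5 + Y + Y^{2}$ ($o{\left(Y \right)} = -5 + \left(Y + Y Y\right) = -5 + \left(Y + Y^{2}\right) = -5 + Y + Y^{2}$)
$\frac{1}{o{\left(91 \right)} + l} = \frac{1}{\left(-5 + 91 + 91^{2}\right) - 962} = \frac{1}{\left(-5 + 91 + 8281\right) - 962} = \frac{1}{8367 - 962} = \frac{1}{7405}$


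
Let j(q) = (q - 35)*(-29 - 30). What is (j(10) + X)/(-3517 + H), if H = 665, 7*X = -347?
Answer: -4989/9982 ≈ -0.49980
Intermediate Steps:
X = -347/7 (X = (1/7)*(-347) = -347/7 ≈ -49.571)
j(q) = 2065 - 59*q (j(q) = (-35 + q)*(-59) = 2065 - 59*q)
(j(10) + X)/(-3517 + H) = ((2065 - 59*10) - 347/7)/(-3517 + 665) = ((2065 - 590) - 347/7)/(-2852) = (1475 - 347/7)*(-1/2852) = (9978/7)*(-1/2852) = -4989/9982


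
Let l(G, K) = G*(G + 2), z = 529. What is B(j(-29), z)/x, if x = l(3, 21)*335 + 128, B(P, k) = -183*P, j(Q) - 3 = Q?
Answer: 4758/5153 ≈ 0.92335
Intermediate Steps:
j(Q) = 3 + Q
l(G, K) = G*(2 + G)
x = 5153 (x = (3*(2 + 3))*335 + 128 = (3*5)*335 + 128 = 15*335 + 128 = 5025 + 128 = 5153)
B(j(-29), z)/x = -183*(3 - 29)/5153 = -183*(-26)*(1/5153) = 4758*(1/5153) = 4758/5153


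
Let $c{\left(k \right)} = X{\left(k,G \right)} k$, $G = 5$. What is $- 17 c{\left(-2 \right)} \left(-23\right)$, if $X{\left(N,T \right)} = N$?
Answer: $1564$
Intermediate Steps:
$c{\left(k \right)} = k^{2}$ ($c{\left(k \right)} = k k = k^{2}$)
$- 17 c{\left(-2 \right)} \left(-23\right) = - 17 \left(-2\right)^{2} \left(-23\right) = \left(-17\right) 4 \left(-23\right) = \left(-68\right) \left(-23\right) = 1564$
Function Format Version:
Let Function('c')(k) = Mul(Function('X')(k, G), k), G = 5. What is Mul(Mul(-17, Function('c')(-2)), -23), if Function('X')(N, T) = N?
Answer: 1564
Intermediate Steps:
Function('c')(k) = Pow(k, 2) (Function('c')(k) = Mul(k, k) = Pow(k, 2))
Mul(Mul(-17, Function('c')(-2)), -23) = Mul(Mul(-17, Pow(-2, 2)), -23) = Mul(Mul(-17, 4), -23) = Mul(-68, -23) = 1564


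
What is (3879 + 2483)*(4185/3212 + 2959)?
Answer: 30246516233/1606 ≈ 1.8833e+7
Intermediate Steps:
(3879 + 2483)*(4185/3212 + 2959) = 6362*(4185*(1/3212) + 2959) = 6362*(4185/3212 + 2959) = 6362*(9508493/3212) = 30246516233/1606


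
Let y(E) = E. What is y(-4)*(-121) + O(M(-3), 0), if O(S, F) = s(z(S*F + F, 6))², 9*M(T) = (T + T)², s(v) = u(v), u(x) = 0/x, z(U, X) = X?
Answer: 484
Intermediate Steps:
u(x) = 0
s(v) = 0
M(T) = 4*T²/9 (M(T) = (T + T)²/9 = (2*T)²/9 = (4*T²)/9 = 4*T²/9)
O(S, F) = 0 (O(S, F) = 0² = 0)
y(-4)*(-121) + O(M(-3), 0) = -4*(-121) + 0 = 484 + 0 = 484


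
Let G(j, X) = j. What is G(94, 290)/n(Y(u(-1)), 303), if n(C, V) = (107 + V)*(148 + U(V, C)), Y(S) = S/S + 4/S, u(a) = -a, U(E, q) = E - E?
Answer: 47/30340 ≈ 0.0015491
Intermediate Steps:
U(E, q) = 0
Y(S) = 1 + 4/S
n(C, V) = 15836 + 148*V (n(C, V) = (107 + V)*(148 + 0) = (107 + V)*148 = 15836 + 148*V)
G(94, 290)/n(Y(u(-1)), 303) = 94/(15836 + 148*303) = 94/(15836 + 44844) = 94/60680 = 94*(1/60680) = 47/30340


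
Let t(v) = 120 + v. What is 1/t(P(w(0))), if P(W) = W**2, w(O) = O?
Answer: 1/120 ≈ 0.0083333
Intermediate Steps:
1/t(P(w(0))) = 1/(120 + 0**2) = 1/(120 + 0) = 1/120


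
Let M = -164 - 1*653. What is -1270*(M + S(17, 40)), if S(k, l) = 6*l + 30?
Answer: 694690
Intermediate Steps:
S(k, l) = 30 + 6*l
M = -817 (M = -164 - 653 = -817)
-1270*(M + S(17, 40)) = -1270*(-817 + (30 + 6*40)) = -1270*(-817 + (30 + 240)) = -1270*(-817 + 270) = -1270*(-547) = 694690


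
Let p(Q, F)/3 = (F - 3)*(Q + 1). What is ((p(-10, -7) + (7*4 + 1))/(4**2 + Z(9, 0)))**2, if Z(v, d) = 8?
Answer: 89401/576 ≈ 155.21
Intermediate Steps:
p(Q, F) = 3*(1 + Q)*(-3 + F) (p(Q, F) = 3*((F - 3)*(Q + 1)) = 3*((-3 + F)*(1 + Q)) = 3*((1 + Q)*(-3 + F)) = 3*(1 + Q)*(-3 + F))
((p(-10, -7) + (7*4 + 1))/(4**2 + Z(9, 0)))**2 = (((-9 - 9*(-10) + 3*(-7) + 3*(-7)*(-10)) + (7*4 + 1))/(4**2 + 8))**2 = (((-9 + 90 - 21 + 210) + (28 + 1))/(16 + 8))**2 = ((270 + 29)/24)**2 = (299*(1/24))**2 = (299/24)**2 = 89401/576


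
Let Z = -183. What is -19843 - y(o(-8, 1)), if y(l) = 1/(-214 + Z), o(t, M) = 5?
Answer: -7877670/397 ≈ -19843.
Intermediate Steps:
y(l) = -1/397 (y(l) = 1/(-214 - 183) = 1/(-397) = -1/397)
-19843 - y(o(-8, 1)) = -19843 - 1*(-1/397) = -19843 + 1/397 = -7877670/397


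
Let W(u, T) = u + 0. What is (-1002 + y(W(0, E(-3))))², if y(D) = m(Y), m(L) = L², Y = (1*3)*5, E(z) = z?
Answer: 603729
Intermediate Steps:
Y = 15 (Y = 3*5 = 15)
W(u, T) = u
y(D) = 225 (y(D) = 15² = 225)
(-1002 + y(W(0, E(-3))))² = (-1002 + 225)² = (-777)² = 603729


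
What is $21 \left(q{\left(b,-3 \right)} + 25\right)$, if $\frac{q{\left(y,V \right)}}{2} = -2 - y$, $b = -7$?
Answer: $735$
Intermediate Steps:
$q{\left(y,V \right)} = -4 - 2 y$ ($q{\left(y,V \right)} = 2 \left(-2 - y\right) = -4 - 2 y$)
$21 \left(q{\left(b,-3 \right)} + 25\right) = 21 \left(\left(-4 - -14\right) + 25\right) = 21 \left(\left(-4 + 14\right) + 25\right) = 21 \left(10 + 25\right) = 21 \cdot 35 = 735$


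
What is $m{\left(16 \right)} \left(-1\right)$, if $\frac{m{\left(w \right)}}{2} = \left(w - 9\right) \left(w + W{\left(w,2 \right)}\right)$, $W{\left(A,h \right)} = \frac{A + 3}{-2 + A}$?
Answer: $-243$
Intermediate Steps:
$W{\left(A,h \right)} = \frac{3 + A}{-2 + A}$
$m{\left(w \right)} = 2 \left(-9 + w\right) \left(w + \frac{3 + w}{-2 + w}\right)$ ($m{\left(w \right)} = 2 \left(w - 9\right) \left(w + \frac{3 + w}{-2 + w}\right) = 2 \left(-9 + w\right) \left(w + \frac{3 + w}{-2 + w}\right)$)
$m{\left(16 \right)} \left(-1\right) = \frac{2 \left(-27 + 16^{3} - 10 \cdot 16^{2} + 12 \cdot 16\right)}{-2 + 16} \left(-1\right) = \frac{2 \left(-27 + 4096 - 2560 + 192\right)}{14} \left(-1\right) = 2 \cdot \frac{1}{14} \left(-27 + 4096 - 2560 + 192\right) \left(-1\right) = 2 \cdot \frac{1}{14} \cdot 1701 \left(-1\right) = 243 \left(-1\right) = -243$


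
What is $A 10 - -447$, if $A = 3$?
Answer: $477$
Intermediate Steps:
$A 10 - -447 = 3 \cdot 10 - -447 = 30 + 447 = 477$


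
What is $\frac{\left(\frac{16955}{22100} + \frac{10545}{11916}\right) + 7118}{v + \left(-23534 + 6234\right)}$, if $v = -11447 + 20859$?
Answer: $- \frac{15624290209}{17310452640} \approx -0.90259$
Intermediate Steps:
$v = 9412$
$\frac{\left(\frac{16955}{22100} + \frac{10545}{11916}\right) + 7118}{v + \left(-23534 + 6234\right)} = \frac{\left(\frac{16955}{22100} + \frac{10545}{11916}\right) + 7118}{9412 + \left(-23534 + 6234\right)} = \frac{\left(16955 \cdot \frac{1}{22100} + 10545 \cdot \frac{1}{11916}\right) + 7118}{9412 - 17300} = \frac{\left(\frac{3391}{4420} + \frac{3515}{3972}\right) + 7118}{-7888} = \left(\frac{3625669}{2194530} + 7118\right) \left(- \frac{1}{7888}\right) = \frac{15624290209}{2194530} \left(- \frac{1}{7888}\right) = - \frac{15624290209}{17310452640}$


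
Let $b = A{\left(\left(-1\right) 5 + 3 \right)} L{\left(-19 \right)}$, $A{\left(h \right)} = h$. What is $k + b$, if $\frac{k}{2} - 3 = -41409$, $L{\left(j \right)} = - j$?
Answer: $-82850$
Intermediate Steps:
$b = -38$ ($b = \left(\left(-1\right) 5 + 3\right) \left(\left(-1\right) \left(-19\right)\right) = \left(-5 + 3\right) 19 = \left(-2\right) 19 = -38$)
$k = -82812$ ($k = 6 + 2 \left(-41409\right) = 6 - 82818 = -82812$)
$k + b = -82812 - 38 = -82850$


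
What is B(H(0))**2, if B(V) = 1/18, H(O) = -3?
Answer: 1/324 ≈ 0.0030864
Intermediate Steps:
B(V) = 1/18
B(H(0))**2 = (1/18)**2 = 1/324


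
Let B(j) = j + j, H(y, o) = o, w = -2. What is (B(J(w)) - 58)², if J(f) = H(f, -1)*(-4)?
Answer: 2500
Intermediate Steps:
J(f) = 4 (J(f) = -1*(-4) = 4)
B(j) = 2*j
(B(J(w)) - 58)² = (2*4 - 58)² = (8 - 58)² = (-50)² = 2500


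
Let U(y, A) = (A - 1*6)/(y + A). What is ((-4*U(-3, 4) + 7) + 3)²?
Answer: 324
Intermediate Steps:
U(y, A) = (-6 + A)/(A + y) (U(y, A) = (A - 6)/(A + y) = (-6 + A)/(A + y))
((-4*U(-3, 4) + 7) + 3)² = ((-4*(-6 + 4)/(4 - 3) + 7) + 3)² = ((-4*(-2)/1 + 7) + 3)² = ((-4*(-2) + 7) + 3)² = ((8 + 7) + 3)² = (15 + 3)² = 18² = 324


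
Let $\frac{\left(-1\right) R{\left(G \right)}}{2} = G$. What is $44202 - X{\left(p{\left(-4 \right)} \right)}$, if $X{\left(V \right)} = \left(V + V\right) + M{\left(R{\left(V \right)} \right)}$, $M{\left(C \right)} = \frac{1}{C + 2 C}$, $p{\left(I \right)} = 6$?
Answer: $\frac{1590841}{36} \approx 44190.0$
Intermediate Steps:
$R{\left(G \right)} = - 2 G$
$M{\left(C \right)} = \frac{1}{3 C}$
$X{\left(V \right)} = 2 V - \frac{1}{6 V}$ ($X{\left(V \right)} = \left(V + V\right) + \frac{1}{3 \left(- 2 V\right)} = 2 V + \frac{\left(- \frac{1}{2}\right) \frac{1}{V}}{3} = 2 V - \frac{1}{6 V}$)
$44202 - X{\left(p{\left(-4 \right)} \right)} = 44202 - \left(2 \cdot 6 - \frac{1}{6 \cdot 6}\right) = 44202 - \left(12 - \frac{1}{36}\right) = 44202 - \frac{431}{36} = \frac{1590841}{36}$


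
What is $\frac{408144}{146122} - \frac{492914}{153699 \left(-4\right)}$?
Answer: $\frac{80737719533}{22458805278} \approx 3.5949$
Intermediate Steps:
$\frac{408144}{146122} - \frac{492914}{153699 \left(-4\right)} = 408144 \cdot \frac{1}{146122} - \frac{492914}{-614796} = \frac{204072}{73061} - - \frac{246457}{307398} = \frac{204072}{73061} + \frac{246457}{307398} = \frac{80737719533}{22458805278}$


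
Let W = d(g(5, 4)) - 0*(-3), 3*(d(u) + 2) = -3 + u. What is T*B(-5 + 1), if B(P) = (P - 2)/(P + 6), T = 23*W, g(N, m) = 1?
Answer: 184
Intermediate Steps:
d(u) = -3 + u/3 (d(u) = -2 + (-3 + u)/3 = -2 + (-1 + u/3) = -3 + u/3)
W = -8/3 (W = (-3 + (1/3)*1) - 0*(-3) = (-3 + 1/3) - 1*0 = -8/3 + 0 = -8/3 ≈ -2.6667)
T = -184/3 (T = 23*(-8/3) = -184/3 ≈ -61.333)
B(P) = (-2 + P)/(6 + P)
T*B(-5 + 1) = -184*(-2 + (-5 + 1))/(3*(6 + (-5 + 1))) = -184*(-2 - 4)/(3*(6 - 4)) = -184*(-6)/(3*2) = -92*(-6)/3 = -184/3*(-3) = 184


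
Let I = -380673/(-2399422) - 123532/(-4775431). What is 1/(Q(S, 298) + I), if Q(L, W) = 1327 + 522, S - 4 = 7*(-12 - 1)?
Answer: 11458274200882/21188463280474385 ≈ 0.00054078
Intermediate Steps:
S = -87 (S = 4 + 7*(-12 - 1) = 4 + 7*(-13) = 4 - 91 = -87)
Q(L, W) = 1849
I = 2114283043567/11458274200882 (I = -380673*(-1/2399422) - 123532*(-1/4775431) = 380673/2399422 + 123532/4775431 = 2114283043567/11458274200882 ≈ 0.18452)
1/(Q(S, 298) + I) = 1/(1849 + 2114283043567/11458274200882) = 1/(21188463280474385/11458274200882) = 11458274200882/21188463280474385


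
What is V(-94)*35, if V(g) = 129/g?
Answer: -4515/94 ≈ -48.032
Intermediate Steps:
V(-94)*35 = (129/(-94))*35 = (129*(-1/94))*35 = -129/94*35 = -4515/94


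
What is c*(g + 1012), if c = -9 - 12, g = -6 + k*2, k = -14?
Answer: -20538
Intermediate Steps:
g = -34 (g = -6 - 14*2 = -6 - 28 = -34)
c = -21
c*(g + 1012) = -21*(-34 + 1012) = -21*978 = -20538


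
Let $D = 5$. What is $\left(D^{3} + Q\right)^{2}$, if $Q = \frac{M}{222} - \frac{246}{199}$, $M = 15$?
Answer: $\frac{3325301778681}{216855076} \approx 15334.0$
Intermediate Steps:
$Q = - \frac{17209}{14726}$ ($Q = \frac{15}{222} - \frac{246}{199} = 15 \cdot \frac{1}{222} - \frac{246}{199} = \frac{5}{74} - \frac{246}{199} = - \frac{17209}{14726} \approx -1.1686$)
$\left(D^{3} + Q\right)^{2} = \left(5^{3} - \frac{17209}{14726}\right)^{2} = \left(125 - \frac{17209}{14726}\right)^{2} = \left(\frac{1823541}{14726}\right)^{2} = \frac{3325301778681}{216855076}$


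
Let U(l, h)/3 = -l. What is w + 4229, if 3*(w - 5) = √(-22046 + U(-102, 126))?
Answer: 4234 + 2*I*√5435/3 ≈ 4234.0 + 49.148*I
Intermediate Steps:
U(l, h) = -3*l (U(l, h) = 3*(-l) = -3*l)
w = 5 + 2*I*√5435/3 (w = 5 + √(-22046 - 3*(-102))/3 = 5 + √(-22046 + 306)/3 = 5 + √(-21740)/3 = 5 + (2*I*√5435)/3 = 5 + 2*I*√5435/3 ≈ 5.0 + 49.148*I)
w + 4229 = (5 + 2*I*√5435/3) + 4229 = 4234 + 2*I*√5435/3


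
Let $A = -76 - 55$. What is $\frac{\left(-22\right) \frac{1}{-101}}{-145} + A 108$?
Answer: $- \frac{207197482}{14645} \approx -14148.0$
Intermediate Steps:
$A = -131$
$\frac{\left(-22\right) \frac{1}{-101}}{-145} + A 108 = \frac{\left(-22\right) \frac{1}{-101}}{-145} - 14148 = \left(-22\right) \left(- \frac{1}{101}\right) \left(- \frac{1}{145}\right) - 14148 = \frac{22}{101} \left(- \frac{1}{145}\right) - 14148 = - \frac{22}{14645} - 14148 = - \frac{207197482}{14645}$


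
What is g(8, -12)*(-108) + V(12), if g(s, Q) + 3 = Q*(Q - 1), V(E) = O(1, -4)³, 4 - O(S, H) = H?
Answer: -16012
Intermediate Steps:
O(S, H) = 4 - H
V(E) = 512 (V(E) = (4 - 1*(-4))³ = (4 + 4)³ = 8³ = 512)
g(s, Q) = -3 + Q*(-1 + Q) (g(s, Q) = -3 + Q*(Q - 1) = -3 + Q*(-1 + Q))
g(8, -12)*(-108) + V(12) = (-3 + (-12)² - 1*(-12))*(-108) + 512 = (-3 + 144 + 12)*(-108) + 512 = 153*(-108) + 512 = -16524 + 512 = -16012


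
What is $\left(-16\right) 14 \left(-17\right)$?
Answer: $3808$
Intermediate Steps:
$\left(-16\right) 14 \left(-17\right) = \left(-224\right) \left(-17\right) = 3808$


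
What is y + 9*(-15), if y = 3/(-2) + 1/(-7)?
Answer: -1913/14 ≈ -136.64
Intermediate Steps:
y = -23/14 (y = 3*(-½) + 1*(-⅐) = -3/2 - ⅐ = -23/14 ≈ -1.6429)
y + 9*(-15) = -23/14 + 9*(-15) = -23/14 - 135 = -1913/14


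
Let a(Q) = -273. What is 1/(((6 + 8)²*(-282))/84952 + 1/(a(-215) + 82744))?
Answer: -125108507/81397360 ≈ -1.5370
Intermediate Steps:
1/(((6 + 8)²*(-282))/84952 + 1/(a(-215) + 82744)) = 1/(((6 + 8)²*(-282))/84952 + 1/(-273 + 82744)) = 1/((14²*(-282))*(1/84952) + 1/82471) = 1/((196*(-282))*(1/84952) + 1/82471) = 1/(-55272*1/84952 + 1/82471) = 1/(-987/1517 + 1/82471) = 1/(-81397360/125108507) = -125108507/81397360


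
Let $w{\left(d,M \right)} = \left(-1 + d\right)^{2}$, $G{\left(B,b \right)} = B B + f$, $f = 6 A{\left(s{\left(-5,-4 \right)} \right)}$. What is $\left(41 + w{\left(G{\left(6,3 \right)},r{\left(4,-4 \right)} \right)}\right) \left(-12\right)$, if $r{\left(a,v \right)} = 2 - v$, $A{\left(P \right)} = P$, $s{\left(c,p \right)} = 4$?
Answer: $-42264$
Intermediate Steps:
$f = 24$ ($f = 6 \cdot 4 = 24$)
$G{\left(B,b \right)} = 24 + B^{2}$ ($G{\left(B,b \right)} = B B + 24 = B^{2} + 24 = 24 + B^{2}$)
$\left(41 + w{\left(G{\left(6,3 \right)},r{\left(4,-4 \right)} \right)}\right) \left(-12\right) = \left(41 + \left(-1 + \left(24 + 6^{2}\right)\right)^{2}\right) \left(-12\right) = \left(41 + \left(-1 + \left(24 + 36\right)\right)^{2}\right) \left(-12\right) = \left(41 + \left(-1 + 60\right)^{2}\right) \left(-12\right) = \left(41 + 59^{2}\right) \left(-12\right) = \left(41 + 3481\right) \left(-12\right) = 3522 \left(-12\right) = -42264$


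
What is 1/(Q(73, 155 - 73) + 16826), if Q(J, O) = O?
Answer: 1/16908 ≈ 5.9144e-5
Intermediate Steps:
1/(Q(73, 155 - 73) + 16826) = 1/((155 - 73) + 16826) = 1/(82 + 16826) = 1/16908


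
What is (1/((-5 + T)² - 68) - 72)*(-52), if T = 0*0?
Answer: 161044/43 ≈ 3745.2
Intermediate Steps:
T = 0
(1/((-5 + T)² - 68) - 72)*(-52) = (1/((-5 + 0)² - 68) - 72)*(-52) = (1/((-5)² - 68) - 72)*(-52) = (1/(25 - 68) - 72)*(-52) = (1/(-43) - 72)*(-52) = (-1/43 - 72)*(-52) = -3097/43*(-52) = 161044/43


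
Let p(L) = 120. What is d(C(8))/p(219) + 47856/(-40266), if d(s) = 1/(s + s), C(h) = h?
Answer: -1700801/1431680 ≈ -1.1880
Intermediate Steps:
d(s) = 1/(2*s)
d(C(8))/p(219) + 47856/(-40266) = ((½)/8)/120 + 47856/(-40266) = ((½)*(⅛))*(1/120) + 47856*(-1/40266) = (1/16)*(1/120) - 7976/6711 = 1/1920 - 7976/6711 = -1700801/1431680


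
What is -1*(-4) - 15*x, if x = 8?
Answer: -116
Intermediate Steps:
-1*(-4) - 15*x = -1*(-4) - 15*8 = 4 - 120 = -116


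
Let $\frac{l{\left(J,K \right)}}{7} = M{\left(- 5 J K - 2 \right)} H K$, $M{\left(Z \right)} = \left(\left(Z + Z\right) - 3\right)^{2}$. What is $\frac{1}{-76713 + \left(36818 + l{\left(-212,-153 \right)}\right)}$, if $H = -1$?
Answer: $\frac{1}{112684141148024} \approx 8.8744 \cdot 10^{-15}$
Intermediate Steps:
$M{\left(Z \right)} = \left(-3 + 2 Z\right)^{2}$ ($M{\left(Z \right)} = \left(2 Z - 3\right)^{2} = \left(-3 + 2 Z\right)^{2}$)
$l{\left(J,K \right)} = - 7 K \left(-7 - 10 J K\right)^{2}$ ($l{\left(J,K \right)} = 7 \left(-3 + 2 \left(- 5 J K - 2\right)\right)^{2} \left(- K\right) = 7 \left(-3 + 2 \left(-2 - 5 J K\right)\right)^{2} \left(- K\right) = 7 \left(-3 - \left(4 + 10 J K\right)\right)^{2} \left(- K\right) = 7 \left(-7 - 10 J K\right)^{2} \left(- K\right) = 7 \left(- K \left(-7 - 10 J K\right)^{2}\right) = - 7 K \left(-7 - 10 J K\right)^{2}$)
$\frac{1}{-76713 + \left(36818 + l{\left(-212,-153 \right)}\right)} = \frac{1}{-76713 - \left(-36818 - 1071 \left(7 + 10 \left(-212\right) \left(-153\right)\right)^{2}\right)} = \frac{1}{-76713 - \left(-36818 - 1071 \left(7 + 324360\right)^{2}\right)} = \frac{1}{-76713 - \left(-36818 - 1071 \cdot 324367^{2}\right)} = \frac{1}{-76713 - \left(-36818 - 112684141187919\right)} = \frac{1}{-76713 + \left(36818 + 112684141187919\right)} = \frac{1}{-76713 + 112684141224737} = \frac{1}{112684141148024}$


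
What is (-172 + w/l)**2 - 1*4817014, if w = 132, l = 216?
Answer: -1551195311/324 ≈ -4.7876e+6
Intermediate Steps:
(-172 + w/l)**2 - 1*4817014 = (-172 + 132/216)**2 - 1*4817014 = (-172 + 132*(1/216))**2 - 4817014 = (-172 + 11/18)**2 - 4817014 = (-3085/18)**2 - 4817014 = 9517225/324 - 4817014 = -1551195311/324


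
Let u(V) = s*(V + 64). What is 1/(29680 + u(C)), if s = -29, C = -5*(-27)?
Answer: 1/23909 ≈ 4.1825e-5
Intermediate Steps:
C = 135
u(V) = -1856 - 29*V (u(V) = -29*(V + 64) = -29*(64 + V) = -1856 - 29*V)
1/(29680 + u(C)) = 1/(29680 + (-1856 - 29*135)) = 1/(29680 + (-1856 - 3915)) = 1/(29680 - 5771) = 1/23909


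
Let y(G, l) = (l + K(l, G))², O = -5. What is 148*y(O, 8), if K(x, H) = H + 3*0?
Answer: 1332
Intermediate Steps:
K(x, H) = H (K(x, H) = H + 0 = H)
y(G, l) = (G + l)² (y(G, l) = (l + G)² = (G + l)²)
148*y(O, 8) = 148*(-5 + 8)² = 148*3² = 148*9 = 1332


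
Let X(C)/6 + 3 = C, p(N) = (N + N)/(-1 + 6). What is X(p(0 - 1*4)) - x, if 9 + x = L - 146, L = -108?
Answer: 1177/5 ≈ 235.40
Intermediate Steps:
p(N) = 2*N/5 (p(N) = (2*N)/5 = (2*N)*(⅕) = 2*N/5)
X(C) = -18 + 6*C
x = -263 (x = -9 + (-108 - 146) = -9 - 254 = -263)
X(p(0 - 1*4)) - x = (-18 + 6*(2*(0 - 1*4)/5)) - 1*(-263) = (-18 + 6*(2*(0 - 4)/5)) + 263 = (-18 + 6*((⅖)*(-4))) + 263 = (-18 + 6*(-8/5)) + 263 = (-18 - 48/5) + 263 = -138/5 + 263 = 1177/5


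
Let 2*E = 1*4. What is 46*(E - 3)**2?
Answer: 46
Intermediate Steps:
E = 2 (E = (1*4)/2 = (1/2)*4 = 2)
46*(E - 3)**2 = 46*(2 - 3)**2 = 46*(-1)**2 = 46*1 = 46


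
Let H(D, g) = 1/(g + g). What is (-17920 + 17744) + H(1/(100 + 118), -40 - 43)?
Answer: -29217/166 ≈ -176.01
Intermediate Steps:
H(D, g) = 1/(2*g)
(-17920 + 17744) + H(1/(100 + 118), -40 - 43) = (-17920 + 17744) + 1/(2*(-40 - 43)) = -176 + (1/2)/(-83) = -176 + (1/2)*(-1/83) = -176 - 1/166 = -29217/166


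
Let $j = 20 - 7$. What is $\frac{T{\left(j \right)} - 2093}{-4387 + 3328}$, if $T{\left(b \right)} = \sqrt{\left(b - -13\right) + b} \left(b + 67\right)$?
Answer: $\frac{2093}{1059} - \frac{80 \sqrt{39}}{1059} \approx 1.5046$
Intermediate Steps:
$j = 13$ ($j = 20 - 7 = 13$)
$T{\left(b \right)} = \sqrt{13 + 2 b} \left(67 + b\right)$ ($T{\left(b \right)} = \sqrt{\left(b + 13\right) + b} \left(67 + b\right) = \sqrt{\left(13 + b\right) + b} \left(67 + b\right) = \sqrt{13 + 2 b} \left(67 + b\right)$)
$\frac{T{\left(j \right)} - 2093}{-4387 + 3328} = \frac{\sqrt{13 + 2 \cdot 13} \left(67 + 13\right) - 2093}{-4387 + 3328} = \frac{\sqrt{13 + 26} \cdot 80 - 2093}{-1059} = \left(\sqrt{39} \cdot 80 - 2093\right) \left(- \frac{1}{1059}\right) = \left(80 \sqrt{39} - 2093\right) \left(- \frac{1}{1059}\right) = \left(-2093 + 80 \sqrt{39}\right) \left(- \frac{1}{1059}\right) = \frac{2093}{1059} - \frac{80 \sqrt{39}}{1059}$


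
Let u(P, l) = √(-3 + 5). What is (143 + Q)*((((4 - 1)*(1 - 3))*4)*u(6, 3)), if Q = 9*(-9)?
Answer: -1488*√2 ≈ -2104.4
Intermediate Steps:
Q = -81
u(P, l) = √2
(143 + Q)*((((4 - 1)*(1 - 3))*4)*u(6, 3)) = (143 - 81)*((((4 - 1)*(1 - 3))*4)*√2) = 62*(((3*(-2))*4)*√2) = 62*((-6*4)*√2) = 62*(-24*√2) = -1488*√2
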